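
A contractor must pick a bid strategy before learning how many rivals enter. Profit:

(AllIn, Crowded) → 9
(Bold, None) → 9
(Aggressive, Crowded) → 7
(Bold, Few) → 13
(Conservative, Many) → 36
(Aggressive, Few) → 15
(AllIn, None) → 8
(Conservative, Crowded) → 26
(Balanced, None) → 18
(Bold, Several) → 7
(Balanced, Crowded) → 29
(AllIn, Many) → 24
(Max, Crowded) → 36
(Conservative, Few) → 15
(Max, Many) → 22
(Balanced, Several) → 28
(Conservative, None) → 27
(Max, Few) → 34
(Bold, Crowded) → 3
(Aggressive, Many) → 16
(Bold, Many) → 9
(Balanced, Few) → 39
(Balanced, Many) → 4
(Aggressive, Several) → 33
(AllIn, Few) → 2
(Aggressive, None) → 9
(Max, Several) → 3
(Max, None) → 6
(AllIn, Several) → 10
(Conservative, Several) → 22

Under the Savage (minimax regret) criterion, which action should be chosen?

Conservative

Column bests: None=27, Few=39, Several=33, Many=36, Crowded=36.
Conservative regrets: 0, 24, 11, 0, 10 → max 24
Balanced regrets: 9, 0, 5, 32, 7 → max 32
Aggressive regrets: 18, 24, 0, 20, 29 → max 29
Bold regrets: 18, 26, 26, 27, 33 → max 33
AllIn regrets: 19, 37, 23, 12, 27 → max 37
Max regrets: 21, 5, 30, 14, 0 → max 30
Smallest max regret = 24 → Conservative.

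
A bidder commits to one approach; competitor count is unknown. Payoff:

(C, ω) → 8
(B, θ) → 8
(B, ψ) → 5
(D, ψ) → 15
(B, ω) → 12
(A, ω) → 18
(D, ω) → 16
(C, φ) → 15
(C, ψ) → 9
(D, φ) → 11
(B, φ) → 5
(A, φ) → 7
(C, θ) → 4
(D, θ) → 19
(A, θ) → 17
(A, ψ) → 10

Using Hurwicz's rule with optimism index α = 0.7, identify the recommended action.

A: 0.7·18 + 0.3·7 = 14.7
B: 0.7·12 + 0.3·5 = 9.9
C: 0.7·15 + 0.3·4 = 11.7
D: 0.7·19 + 0.3·11 = 16.6
Highest Hurwicz score = 16.6 → D.

D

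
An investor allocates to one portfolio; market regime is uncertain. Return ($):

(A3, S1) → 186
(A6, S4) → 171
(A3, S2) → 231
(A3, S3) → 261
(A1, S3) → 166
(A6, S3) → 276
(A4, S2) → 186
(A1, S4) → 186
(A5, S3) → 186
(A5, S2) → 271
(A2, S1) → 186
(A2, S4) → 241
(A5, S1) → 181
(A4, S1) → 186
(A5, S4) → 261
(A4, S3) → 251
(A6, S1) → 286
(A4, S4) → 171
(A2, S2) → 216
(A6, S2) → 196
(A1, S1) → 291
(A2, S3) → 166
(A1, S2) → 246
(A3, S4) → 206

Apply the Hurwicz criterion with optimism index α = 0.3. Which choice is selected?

A1: 0.3·291 + 0.7·166 = 203.5
A2: 0.3·241 + 0.7·166 = 188.5
A3: 0.3·261 + 0.7·186 = 208.5
A4: 0.3·251 + 0.7·171 = 195
A5: 0.3·271 + 0.7·181 = 208
A6: 0.3·286 + 0.7·171 = 205.5
Highest Hurwicz score = 208.5 → A3.

A3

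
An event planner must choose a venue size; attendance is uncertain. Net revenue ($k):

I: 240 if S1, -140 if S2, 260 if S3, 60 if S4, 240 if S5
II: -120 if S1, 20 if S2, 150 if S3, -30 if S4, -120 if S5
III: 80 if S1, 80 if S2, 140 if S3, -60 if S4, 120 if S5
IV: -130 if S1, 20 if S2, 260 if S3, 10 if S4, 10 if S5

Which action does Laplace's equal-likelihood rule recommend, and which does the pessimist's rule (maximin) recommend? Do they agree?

Row averages: I=132, II=-20, III=72, IV=34
Highest average = 132 → I.
Row minima: I=-140, II=-120, III=-60, IV=-130
Best worst-case = -60 → III.

laplace → I; maximin → III (disagree)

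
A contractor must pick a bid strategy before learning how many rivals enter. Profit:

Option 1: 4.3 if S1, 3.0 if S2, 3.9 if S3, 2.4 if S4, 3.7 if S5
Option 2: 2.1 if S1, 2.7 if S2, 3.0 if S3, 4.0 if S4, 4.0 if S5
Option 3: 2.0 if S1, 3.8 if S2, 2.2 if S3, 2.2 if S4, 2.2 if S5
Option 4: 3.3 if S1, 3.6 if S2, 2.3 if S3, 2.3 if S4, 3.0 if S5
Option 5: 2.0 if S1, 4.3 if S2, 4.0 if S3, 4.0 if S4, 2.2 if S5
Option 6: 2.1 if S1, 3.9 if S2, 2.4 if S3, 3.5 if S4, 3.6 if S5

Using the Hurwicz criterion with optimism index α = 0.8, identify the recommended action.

Option 1

Option 1: 0.8·4.3 + 0.2·2.4 = 3.92
Option 2: 0.8·4.0 + 0.2·2.1 = 3.62
Option 3: 0.8·3.8 + 0.2·2.0 = 3.44
Option 4: 0.8·3.6 + 0.2·2.3 = 3.34
Option 5: 0.8·4.3 + 0.2·2.0 = 3.84
Option 6: 0.8·3.9 + 0.2·2.1 = 3.54
Highest Hurwicz score = 3.92 → Option 1.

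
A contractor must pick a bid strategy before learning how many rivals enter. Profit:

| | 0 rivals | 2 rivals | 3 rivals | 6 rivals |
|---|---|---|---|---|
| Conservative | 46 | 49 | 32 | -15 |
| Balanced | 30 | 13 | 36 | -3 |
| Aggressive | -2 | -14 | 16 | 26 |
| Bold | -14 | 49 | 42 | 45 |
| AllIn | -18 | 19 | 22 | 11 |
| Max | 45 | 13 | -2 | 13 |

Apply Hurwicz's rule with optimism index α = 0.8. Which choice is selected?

Conservative: 0.8·49 + 0.2·(-15) = 36.2
Balanced: 0.8·36 + 0.2·(-3) = 28.2
Aggressive: 0.8·26 + 0.2·(-14) = 18
Bold: 0.8·49 + 0.2·(-14) = 36.4
AllIn: 0.8·22 + 0.2·(-18) = 14
Max: 0.8·45 + 0.2·(-2) = 35.6
Highest Hurwicz score = 36.4 → Bold.

Bold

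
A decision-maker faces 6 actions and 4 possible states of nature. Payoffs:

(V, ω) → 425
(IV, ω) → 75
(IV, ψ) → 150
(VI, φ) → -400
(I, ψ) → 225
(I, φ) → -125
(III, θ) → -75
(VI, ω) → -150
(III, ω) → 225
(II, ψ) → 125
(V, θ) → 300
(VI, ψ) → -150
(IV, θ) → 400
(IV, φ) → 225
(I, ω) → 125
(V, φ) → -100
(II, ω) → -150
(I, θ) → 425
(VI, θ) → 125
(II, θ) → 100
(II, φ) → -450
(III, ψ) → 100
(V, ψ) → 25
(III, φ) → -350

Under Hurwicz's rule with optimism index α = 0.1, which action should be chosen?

I: 0.1·425 + 0.9·(-125) = -70
II: 0.1·125 + 0.9·(-450) = -392.5
III: 0.1·225 + 0.9·(-350) = -292.5
IV: 0.1·400 + 0.9·75 = 107.5
V: 0.1·425 + 0.9·(-100) = -47.5
VI: 0.1·125 + 0.9·(-400) = -347.5
Highest Hurwicz score = 107.5 → IV.

IV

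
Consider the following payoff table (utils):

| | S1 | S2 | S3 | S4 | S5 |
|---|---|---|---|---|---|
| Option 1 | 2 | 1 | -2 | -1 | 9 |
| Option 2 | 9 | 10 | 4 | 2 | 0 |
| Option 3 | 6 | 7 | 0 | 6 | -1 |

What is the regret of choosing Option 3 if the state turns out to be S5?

Best payoff under S5 is 9.
Regret = 9 − (-1) = 10.

10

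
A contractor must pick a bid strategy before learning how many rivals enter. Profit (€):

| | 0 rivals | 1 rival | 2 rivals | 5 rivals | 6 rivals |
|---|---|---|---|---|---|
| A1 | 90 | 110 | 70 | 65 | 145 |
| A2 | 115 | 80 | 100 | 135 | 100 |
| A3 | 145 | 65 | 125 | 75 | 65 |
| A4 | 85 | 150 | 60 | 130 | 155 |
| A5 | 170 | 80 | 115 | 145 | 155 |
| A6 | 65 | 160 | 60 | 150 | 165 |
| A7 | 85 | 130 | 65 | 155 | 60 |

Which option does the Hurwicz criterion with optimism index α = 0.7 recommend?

A5

A1: 0.7·145 + 0.3·65 = 121
A2: 0.7·135 + 0.3·80 = 118.5
A3: 0.7·145 + 0.3·65 = 121
A4: 0.7·155 + 0.3·60 = 126.5
A5: 0.7·170 + 0.3·80 = 143
A6: 0.7·165 + 0.3·60 = 133.5
A7: 0.7·155 + 0.3·60 = 126.5
Highest Hurwicz score = 143 → A5.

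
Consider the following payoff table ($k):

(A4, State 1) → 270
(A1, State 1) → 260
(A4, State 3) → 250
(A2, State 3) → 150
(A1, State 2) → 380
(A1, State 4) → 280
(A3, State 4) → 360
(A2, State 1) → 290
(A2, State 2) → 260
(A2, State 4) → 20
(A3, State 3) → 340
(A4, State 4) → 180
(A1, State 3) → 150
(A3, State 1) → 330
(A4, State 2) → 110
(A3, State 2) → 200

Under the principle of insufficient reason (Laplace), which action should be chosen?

Row averages: A1=267.5, A2=180, A3=307.5, A4=202.5
Highest average = 307.5 → A3.

A3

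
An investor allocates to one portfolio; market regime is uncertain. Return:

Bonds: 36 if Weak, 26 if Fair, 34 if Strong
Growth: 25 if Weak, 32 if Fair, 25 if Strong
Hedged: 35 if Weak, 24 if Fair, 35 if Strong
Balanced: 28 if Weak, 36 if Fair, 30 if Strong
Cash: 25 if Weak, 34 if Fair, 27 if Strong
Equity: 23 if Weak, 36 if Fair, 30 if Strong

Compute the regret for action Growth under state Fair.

4

Best payoff under Fair is 36.
Regret = 36 − 32 = 4.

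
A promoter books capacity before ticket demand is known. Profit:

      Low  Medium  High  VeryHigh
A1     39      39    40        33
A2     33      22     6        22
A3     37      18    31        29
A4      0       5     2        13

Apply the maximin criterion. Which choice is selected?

Row minima: A1=33, A2=6, A3=18, A4=0
Best worst-case = 33 → A1.

A1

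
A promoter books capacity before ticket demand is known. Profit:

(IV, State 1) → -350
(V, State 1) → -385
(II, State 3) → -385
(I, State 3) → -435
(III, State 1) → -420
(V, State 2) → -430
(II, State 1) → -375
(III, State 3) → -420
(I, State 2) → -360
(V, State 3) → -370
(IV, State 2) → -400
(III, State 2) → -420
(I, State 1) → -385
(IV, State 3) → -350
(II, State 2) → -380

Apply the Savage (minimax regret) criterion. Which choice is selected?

II

Column bests: State 1=-350, State 2=-360, State 3=-350.
I regrets: 35, 0, 85 → max 85
II regrets: 25, 20, 35 → max 35
III regrets: 70, 60, 70 → max 70
IV regrets: 0, 40, 0 → max 40
V regrets: 35, 70, 20 → max 70
Smallest max regret = 35 → II.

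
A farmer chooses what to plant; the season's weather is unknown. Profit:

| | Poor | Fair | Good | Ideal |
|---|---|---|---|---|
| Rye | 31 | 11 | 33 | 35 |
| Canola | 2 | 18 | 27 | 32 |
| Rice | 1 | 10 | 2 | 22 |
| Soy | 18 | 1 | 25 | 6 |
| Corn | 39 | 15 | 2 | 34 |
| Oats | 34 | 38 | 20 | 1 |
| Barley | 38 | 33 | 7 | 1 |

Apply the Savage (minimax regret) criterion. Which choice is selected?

Column bests: Poor=39, Fair=38, Good=33, Ideal=35.
Rye regrets: 8, 27, 0, 0 → max 27
Canola regrets: 37, 20, 6, 3 → max 37
Rice regrets: 38, 28, 31, 13 → max 38
Soy regrets: 21, 37, 8, 29 → max 37
Corn regrets: 0, 23, 31, 1 → max 31
Oats regrets: 5, 0, 13, 34 → max 34
Barley regrets: 1, 5, 26, 34 → max 34
Smallest max regret = 27 → Rye.

Rye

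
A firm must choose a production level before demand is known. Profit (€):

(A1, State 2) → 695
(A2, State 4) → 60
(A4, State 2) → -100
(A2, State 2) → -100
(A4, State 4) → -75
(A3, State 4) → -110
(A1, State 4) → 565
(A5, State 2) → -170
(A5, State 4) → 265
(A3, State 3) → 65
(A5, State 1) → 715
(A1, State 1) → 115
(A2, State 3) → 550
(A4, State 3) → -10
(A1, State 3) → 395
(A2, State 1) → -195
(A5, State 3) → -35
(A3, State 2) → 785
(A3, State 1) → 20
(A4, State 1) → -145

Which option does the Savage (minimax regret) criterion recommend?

Column bests: State 1=715, State 2=785, State 3=550, State 4=565.
A1 regrets: 600, 90, 155, 0 → max 600
A2 regrets: 910, 885, 0, 505 → max 910
A3 regrets: 695, 0, 485, 675 → max 695
A4 regrets: 860, 885, 560, 640 → max 885
A5 regrets: 0, 955, 585, 300 → max 955
Smallest max regret = 600 → A1.

A1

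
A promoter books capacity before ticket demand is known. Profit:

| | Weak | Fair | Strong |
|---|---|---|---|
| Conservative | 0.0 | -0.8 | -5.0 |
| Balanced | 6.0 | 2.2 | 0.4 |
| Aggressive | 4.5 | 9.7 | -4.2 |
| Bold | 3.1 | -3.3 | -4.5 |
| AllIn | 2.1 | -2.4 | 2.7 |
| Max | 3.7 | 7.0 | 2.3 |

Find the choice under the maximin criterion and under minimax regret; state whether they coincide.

Row minima: Conservative=-5.0, Balanced=0.4, Aggressive=-4.2, Bold=-4.5, AllIn=-2.4, Max=2.3
Best worst-case = 2.3 → Max.
Column bests: Weak=6.0, Fair=9.7, Strong=2.7.
Conservative regrets: 6.0, 10.5, 7.7 → max 10.5
Balanced regrets: 0.0, 7.5, 2.3 → max 7.5
Aggressive regrets: 1.5, 0.0, 6.9 → max 6.9
Bold regrets: 2.9, 13.0, 7.2 → max 13.0
AllIn regrets: 3.9, 12.1, 0.0 → max 12.1
Max regrets: 2.3, 2.7, 0.4 → max 2.7
Smallest max regret = 2.7 → Max.

maximin → Max; minimax regret → Max (agree)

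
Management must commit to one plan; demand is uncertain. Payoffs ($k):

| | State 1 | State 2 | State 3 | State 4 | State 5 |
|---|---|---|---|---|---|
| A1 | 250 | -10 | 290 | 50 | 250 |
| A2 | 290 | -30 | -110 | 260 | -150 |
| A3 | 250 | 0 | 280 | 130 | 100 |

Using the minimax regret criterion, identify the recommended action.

A3

Column bests: State 1=290, State 2=0, State 3=290, State 4=260, State 5=250.
A1 regrets: 40, 10, 0, 210, 0 → max 210
A2 regrets: 0, 30, 400, 0, 400 → max 400
A3 regrets: 40, 0, 10, 130, 150 → max 150
Smallest max regret = 150 → A3.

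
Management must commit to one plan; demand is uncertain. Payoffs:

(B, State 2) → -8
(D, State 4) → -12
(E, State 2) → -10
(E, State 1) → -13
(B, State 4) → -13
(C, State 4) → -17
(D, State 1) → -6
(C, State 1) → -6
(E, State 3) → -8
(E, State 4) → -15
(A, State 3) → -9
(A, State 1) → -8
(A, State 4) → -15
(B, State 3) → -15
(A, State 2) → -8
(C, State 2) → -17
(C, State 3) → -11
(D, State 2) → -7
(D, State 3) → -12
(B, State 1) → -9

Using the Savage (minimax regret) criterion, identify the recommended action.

A

Column bests: State 1=-6, State 2=-7, State 3=-8, State 4=-12.
A regrets: 2, 1, 1, 3 → max 3
B regrets: 3, 1, 7, 1 → max 7
C regrets: 0, 10, 3, 5 → max 10
D regrets: 0, 0, 4, 0 → max 4
E regrets: 7, 3, 0, 3 → max 7
Smallest max regret = 3 → A.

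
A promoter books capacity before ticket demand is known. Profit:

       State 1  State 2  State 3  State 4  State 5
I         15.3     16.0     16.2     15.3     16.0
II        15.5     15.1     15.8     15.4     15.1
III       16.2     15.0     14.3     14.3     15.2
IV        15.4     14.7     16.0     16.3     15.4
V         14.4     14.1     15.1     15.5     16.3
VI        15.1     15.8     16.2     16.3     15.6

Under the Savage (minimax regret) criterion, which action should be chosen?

Column bests: State 1=16.2, State 2=16.0, State 3=16.2, State 4=16.3, State 5=16.3.
I regrets: 0.9, 0.0, 0.0, 1.0, 0.3 → max 1.0
II regrets: 0.7, 0.9, 0.4, 0.9, 1.2 → max 1.2
III regrets: 0.0, 1.0, 1.9, 2.0, 1.1 → max 2.0
IV regrets: 0.8, 1.3, 0.2, 0.0, 0.9 → max 1.3
V regrets: 1.8, 1.9, 1.1, 0.8, 0.0 → max 1.9
VI regrets: 1.1, 0.2, 0.0, 0.0, 0.7 → max 1.1
Smallest max regret = 1.0 → I.

I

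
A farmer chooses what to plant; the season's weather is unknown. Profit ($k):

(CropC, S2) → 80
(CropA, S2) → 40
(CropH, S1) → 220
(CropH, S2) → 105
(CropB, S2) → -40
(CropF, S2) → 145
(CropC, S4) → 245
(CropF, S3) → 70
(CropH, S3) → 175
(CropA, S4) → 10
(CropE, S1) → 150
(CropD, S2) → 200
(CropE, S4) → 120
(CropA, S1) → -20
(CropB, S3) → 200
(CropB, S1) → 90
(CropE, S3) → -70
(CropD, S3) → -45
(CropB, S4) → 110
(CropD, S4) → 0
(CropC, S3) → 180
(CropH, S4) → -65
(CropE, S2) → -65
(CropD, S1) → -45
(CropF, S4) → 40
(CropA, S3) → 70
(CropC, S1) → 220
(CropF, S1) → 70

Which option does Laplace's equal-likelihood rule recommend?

CropC

Row averages: CropH=108.75, CropC=181.25, CropD=27.5, CropB=90, CropE=33.75, CropF=81.25, CropA=25
Highest average = 181.25 → CropC.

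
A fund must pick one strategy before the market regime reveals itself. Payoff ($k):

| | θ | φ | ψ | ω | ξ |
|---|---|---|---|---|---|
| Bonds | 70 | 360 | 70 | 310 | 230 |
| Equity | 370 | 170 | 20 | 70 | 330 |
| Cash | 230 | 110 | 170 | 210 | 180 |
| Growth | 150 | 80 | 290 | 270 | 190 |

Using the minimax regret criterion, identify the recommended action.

Column bests: θ=370, φ=360, ψ=290, ω=310, ξ=330.
Bonds regrets: 300, 0, 220, 0, 100 → max 300
Equity regrets: 0, 190, 270, 240, 0 → max 270
Cash regrets: 140, 250, 120, 100, 150 → max 250
Growth regrets: 220, 280, 0, 40, 140 → max 280
Smallest max regret = 250 → Cash.

Cash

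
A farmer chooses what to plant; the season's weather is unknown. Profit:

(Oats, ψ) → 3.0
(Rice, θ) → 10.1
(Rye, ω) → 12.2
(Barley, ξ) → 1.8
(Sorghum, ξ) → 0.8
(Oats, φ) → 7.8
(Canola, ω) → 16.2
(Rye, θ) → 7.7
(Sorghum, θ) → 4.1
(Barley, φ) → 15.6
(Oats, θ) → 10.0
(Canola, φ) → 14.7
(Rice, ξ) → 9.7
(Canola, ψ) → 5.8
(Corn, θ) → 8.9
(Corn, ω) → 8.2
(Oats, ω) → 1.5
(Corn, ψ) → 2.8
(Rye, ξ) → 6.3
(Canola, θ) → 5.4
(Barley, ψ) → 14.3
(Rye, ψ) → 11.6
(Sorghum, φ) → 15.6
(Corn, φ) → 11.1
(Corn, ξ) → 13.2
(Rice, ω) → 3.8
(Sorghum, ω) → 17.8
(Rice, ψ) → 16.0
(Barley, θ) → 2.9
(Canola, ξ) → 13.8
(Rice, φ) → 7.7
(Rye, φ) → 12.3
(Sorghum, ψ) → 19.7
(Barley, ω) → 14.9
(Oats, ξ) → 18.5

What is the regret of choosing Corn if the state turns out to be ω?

Best payoff under ω is 17.8.
Regret = 17.8 − 8.2 = 9.6.

9.6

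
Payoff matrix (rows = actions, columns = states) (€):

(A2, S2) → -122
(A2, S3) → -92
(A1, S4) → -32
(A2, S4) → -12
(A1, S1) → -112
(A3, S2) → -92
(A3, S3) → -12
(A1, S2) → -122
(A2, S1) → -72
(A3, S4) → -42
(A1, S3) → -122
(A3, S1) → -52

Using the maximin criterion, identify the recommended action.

Row minima: A1=-122, A2=-122, A3=-92
Best worst-case = -92 → A3.

A3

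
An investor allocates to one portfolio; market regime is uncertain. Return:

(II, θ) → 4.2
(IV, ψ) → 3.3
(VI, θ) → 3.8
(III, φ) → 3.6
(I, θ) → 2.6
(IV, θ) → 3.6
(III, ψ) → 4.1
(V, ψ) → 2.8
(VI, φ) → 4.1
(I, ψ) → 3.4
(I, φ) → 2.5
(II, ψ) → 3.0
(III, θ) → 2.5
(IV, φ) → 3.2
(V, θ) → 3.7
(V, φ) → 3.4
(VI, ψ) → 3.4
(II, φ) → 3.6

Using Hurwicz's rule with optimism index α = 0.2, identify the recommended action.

I: 0.2·3.4 + 0.8·2.5 = 2.68
II: 0.2·4.2 + 0.8·3.0 = 3.24
III: 0.2·4.1 + 0.8·2.5 = 2.82
IV: 0.2·3.6 + 0.8·3.2 = 3.28
V: 0.2·3.7 + 0.8·2.8 = 2.98
VI: 0.2·4.1 + 0.8·3.4 = 3.54
Highest Hurwicz score = 3.54 → VI.

VI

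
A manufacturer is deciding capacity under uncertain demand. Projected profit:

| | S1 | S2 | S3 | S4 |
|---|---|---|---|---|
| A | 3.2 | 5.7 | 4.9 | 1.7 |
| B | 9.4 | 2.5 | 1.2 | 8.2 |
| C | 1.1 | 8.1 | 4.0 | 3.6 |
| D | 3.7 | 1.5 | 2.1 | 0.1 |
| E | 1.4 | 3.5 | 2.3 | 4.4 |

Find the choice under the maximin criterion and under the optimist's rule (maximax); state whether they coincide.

Row minima: A=1.7, B=1.2, C=1.1, D=0.1, E=1.4
Best worst-case = 1.7 → A.
Row maxima: A=5.7, B=9.4, C=8.1, D=3.7, E=4.4
Best best-case = 9.4 → B.

maximin → A; maximax → B (disagree)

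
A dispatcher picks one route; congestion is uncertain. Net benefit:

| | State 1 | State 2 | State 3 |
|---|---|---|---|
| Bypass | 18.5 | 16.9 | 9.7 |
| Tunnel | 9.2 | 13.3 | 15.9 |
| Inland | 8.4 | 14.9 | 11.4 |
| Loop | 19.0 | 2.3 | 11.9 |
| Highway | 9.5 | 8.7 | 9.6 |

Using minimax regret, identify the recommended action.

Column bests: State 1=19.0, State 2=16.9, State 3=15.9.
Bypass regrets: 0.5, 0.0, 6.2 → max 6.2
Tunnel regrets: 9.8, 3.6, 0.0 → max 9.8
Inland regrets: 10.6, 2.0, 4.5 → max 10.6
Loop regrets: 0.0, 14.6, 4.0 → max 14.6
Highway regrets: 9.5, 8.2, 6.3 → max 9.5
Smallest max regret = 6.2 → Bypass.

Bypass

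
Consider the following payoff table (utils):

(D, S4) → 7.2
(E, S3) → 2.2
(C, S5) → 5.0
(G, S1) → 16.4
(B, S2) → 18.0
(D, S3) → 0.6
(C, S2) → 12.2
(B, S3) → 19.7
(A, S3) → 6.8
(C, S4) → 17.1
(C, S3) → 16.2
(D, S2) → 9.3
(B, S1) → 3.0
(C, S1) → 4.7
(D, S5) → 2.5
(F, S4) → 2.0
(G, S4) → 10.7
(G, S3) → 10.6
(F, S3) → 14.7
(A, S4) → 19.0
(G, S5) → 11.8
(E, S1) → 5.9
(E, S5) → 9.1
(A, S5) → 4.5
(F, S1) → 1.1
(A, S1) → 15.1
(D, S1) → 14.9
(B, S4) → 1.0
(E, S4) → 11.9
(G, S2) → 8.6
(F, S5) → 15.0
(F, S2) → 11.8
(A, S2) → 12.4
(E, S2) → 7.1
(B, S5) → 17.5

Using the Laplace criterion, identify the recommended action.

B

Row averages: A=11.56, B=11.84, C=11.04, D=6.9, E=7.24, F=8.92, G=11.62
Highest average = 11.84 → B.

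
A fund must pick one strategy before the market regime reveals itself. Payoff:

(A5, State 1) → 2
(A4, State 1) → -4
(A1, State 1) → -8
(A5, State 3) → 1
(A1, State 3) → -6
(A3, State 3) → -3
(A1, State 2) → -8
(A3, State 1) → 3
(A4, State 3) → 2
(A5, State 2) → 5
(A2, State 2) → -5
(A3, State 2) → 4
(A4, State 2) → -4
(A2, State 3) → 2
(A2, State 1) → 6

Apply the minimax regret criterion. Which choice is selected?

Column bests: State 1=6, State 2=5, State 3=2.
A1 regrets: 14, 13, 8 → max 14
A2 regrets: 0, 10, 0 → max 10
A3 regrets: 3, 1, 5 → max 5
A4 regrets: 10, 9, 0 → max 10
A5 regrets: 4, 0, 1 → max 4
Smallest max regret = 4 → A5.

A5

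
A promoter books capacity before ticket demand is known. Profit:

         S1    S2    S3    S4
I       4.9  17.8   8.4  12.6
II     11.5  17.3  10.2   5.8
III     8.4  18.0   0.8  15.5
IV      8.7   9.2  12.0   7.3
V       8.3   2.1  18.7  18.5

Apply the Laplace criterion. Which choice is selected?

Row averages: I=10.925, II=11.2, III=10.675, IV=9.3, V=11.9
Highest average = 11.9 → V.

V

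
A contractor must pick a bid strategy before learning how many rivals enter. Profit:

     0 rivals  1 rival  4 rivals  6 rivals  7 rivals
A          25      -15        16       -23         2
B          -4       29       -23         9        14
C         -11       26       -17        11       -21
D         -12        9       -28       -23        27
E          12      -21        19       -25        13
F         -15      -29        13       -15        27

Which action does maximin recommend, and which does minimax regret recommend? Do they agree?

maximin → C; minimax regret → B (disagree)

Row minima: A=-23, B=-23, C=-21, D=-28, E=-25, F=-29
Best worst-case = -21 → C.
Column bests: 0 rivals=25, 1 rival=29, 4 rivals=19, 6 rivals=11, 7 rivals=27.
A regrets: 0, 44, 3, 34, 25 → max 44
B regrets: 29, 0, 42, 2, 13 → max 42
C regrets: 36, 3, 36, 0, 48 → max 48
D regrets: 37, 20, 47, 34, 0 → max 47
E regrets: 13, 50, 0, 36, 14 → max 50
F regrets: 40, 58, 6, 26, 0 → max 58
Smallest max regret = 42 → B.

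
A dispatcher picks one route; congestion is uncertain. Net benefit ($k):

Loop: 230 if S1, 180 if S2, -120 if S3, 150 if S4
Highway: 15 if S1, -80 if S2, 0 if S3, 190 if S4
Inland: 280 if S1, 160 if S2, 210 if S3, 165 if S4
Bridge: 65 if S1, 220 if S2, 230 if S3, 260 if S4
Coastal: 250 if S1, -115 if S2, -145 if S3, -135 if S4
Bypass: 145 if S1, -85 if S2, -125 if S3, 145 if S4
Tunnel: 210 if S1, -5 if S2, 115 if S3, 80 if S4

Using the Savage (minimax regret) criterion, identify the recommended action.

Inland

Column bests: S1=280, S2=220, S3=230, S4=260.
Loop regrets: 50, 40, 350, 110 → max 350
Highway regrets: 265, 300, 230, 70 → max 300
Inland regrets: 0, 60, 20, 95 → max 95
Bridge regrets: 215, 0, 0, 0 → max 215
Coastal regrets: 30, 335, 375, 395 → max 395
Bypass regrets: 135, 305, 355, 115 → max 355
Tunnel regrets: 70, 225, 115, 180 → max 225
Smallest max regret = 95 → Inland.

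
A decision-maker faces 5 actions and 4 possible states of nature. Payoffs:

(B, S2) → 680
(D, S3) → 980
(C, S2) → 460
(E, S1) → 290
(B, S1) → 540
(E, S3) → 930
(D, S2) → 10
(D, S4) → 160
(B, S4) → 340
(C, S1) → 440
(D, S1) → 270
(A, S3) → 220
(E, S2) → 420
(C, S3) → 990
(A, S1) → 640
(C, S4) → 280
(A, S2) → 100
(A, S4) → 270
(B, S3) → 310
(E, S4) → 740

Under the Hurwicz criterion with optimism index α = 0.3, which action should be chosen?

A: 0.3·640 + 0.7·100 = 262
B: 0.3·680 + 0.7·310 = 421
C: 0.3·990 + 0.7·280 = 493
D: 0.3·980 + 0.7·10 = 301
E: 0.3·930 + 0.7·290 = 482
Highest Hurwicz score = 493 → C.

C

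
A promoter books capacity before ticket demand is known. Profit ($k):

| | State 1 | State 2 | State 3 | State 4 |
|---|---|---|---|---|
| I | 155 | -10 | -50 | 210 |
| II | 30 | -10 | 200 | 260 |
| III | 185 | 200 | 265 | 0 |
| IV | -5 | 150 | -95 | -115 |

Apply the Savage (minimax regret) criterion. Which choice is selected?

II

Column bests: State 1=185, State 2=200, State 3=265, State 4=260.
I regrets: 30, 210, 315, 50 → max 315
II regrets: 155, 210, 65, 0 → max 210
III regrets: 0, 0, 0, 260 → max 260
IV regrets: 190, 50, 360, 375 → max 375
Smallest max regret = 210 → II.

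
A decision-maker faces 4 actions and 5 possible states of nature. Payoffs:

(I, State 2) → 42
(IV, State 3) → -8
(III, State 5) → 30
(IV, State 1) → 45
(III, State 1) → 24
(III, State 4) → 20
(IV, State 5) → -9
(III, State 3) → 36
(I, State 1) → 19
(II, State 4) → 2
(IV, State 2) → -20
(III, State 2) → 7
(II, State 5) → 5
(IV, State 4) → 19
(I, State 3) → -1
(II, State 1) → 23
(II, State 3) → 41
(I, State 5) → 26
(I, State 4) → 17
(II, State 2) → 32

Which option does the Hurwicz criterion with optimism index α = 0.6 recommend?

II

I: 0.6·42 + 0.4·(-1) = 24.8
II: 0.6·41 + 0.4·2 = 25.4
III: 0.6·36 + 0.4·7 = 24.4
IV: 0.6·45 + 0.4·(-20) = 19
Highest Hurwicz score = 25.4 → II.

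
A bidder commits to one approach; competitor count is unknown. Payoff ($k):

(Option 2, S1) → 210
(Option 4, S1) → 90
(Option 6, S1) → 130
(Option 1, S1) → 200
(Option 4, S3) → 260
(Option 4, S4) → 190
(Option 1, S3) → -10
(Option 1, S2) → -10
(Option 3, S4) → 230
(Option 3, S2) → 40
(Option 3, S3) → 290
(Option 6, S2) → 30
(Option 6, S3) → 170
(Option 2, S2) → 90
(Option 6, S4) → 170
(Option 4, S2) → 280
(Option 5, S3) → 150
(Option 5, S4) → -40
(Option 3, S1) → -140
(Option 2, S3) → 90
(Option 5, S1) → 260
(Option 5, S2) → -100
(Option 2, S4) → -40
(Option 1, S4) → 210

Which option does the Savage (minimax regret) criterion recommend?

Option 4

Column bests: S1=260, S2=280, S3=290, S4=230.
Option 1 regrets: 60, 290, 300, 20 → max 300
Option 2 regrets: 50, 190, 200, 270 → max 270
Option 3 regrets: 400, 240, 0, 0 → max 400
Option 4 regrets: 170, 0, 30, 40 → max 170
Option 5 regrets: 0, 380, 140, 270 → max 380
Option 6 regrets: 130, 250, 120, 60 → max 250
Smallest max regret = 170 → Option 4.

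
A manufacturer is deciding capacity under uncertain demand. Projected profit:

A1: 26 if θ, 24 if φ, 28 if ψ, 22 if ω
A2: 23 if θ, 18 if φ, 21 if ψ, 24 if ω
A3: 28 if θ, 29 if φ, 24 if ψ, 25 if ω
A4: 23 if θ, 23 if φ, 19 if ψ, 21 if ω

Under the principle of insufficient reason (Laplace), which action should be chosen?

A3

Row averages: A1=25, A2=21.5, A3=26.5, A4=21.5
Highest average = 26.5 → A3.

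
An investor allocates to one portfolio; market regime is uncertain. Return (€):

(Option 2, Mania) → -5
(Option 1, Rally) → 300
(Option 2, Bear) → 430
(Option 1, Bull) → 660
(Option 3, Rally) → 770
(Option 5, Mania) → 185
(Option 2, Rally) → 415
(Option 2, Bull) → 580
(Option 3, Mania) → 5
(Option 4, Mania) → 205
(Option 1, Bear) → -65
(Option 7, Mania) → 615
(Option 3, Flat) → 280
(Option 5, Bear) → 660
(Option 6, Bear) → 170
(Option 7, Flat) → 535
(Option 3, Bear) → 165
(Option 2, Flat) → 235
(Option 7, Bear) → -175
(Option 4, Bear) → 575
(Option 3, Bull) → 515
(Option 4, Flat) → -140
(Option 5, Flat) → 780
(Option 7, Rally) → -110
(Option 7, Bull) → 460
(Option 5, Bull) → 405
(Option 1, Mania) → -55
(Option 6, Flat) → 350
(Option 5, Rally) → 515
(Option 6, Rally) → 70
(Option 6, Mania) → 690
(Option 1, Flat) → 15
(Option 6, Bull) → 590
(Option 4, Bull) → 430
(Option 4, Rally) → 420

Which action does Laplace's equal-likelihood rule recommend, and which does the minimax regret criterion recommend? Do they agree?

laplace → Option 5; minimax regret → Option 5 (agree)

Row averages: Option 1=171, Option 2=331, Option 3=347, Option 4=298, Option 5=509, Option 6=374, Option 7=265
Highest average = 509 → Option 5.
Column bests: Bear=660, Flat=780, Bull=660, Rally=770, Mania=690.
Option 1 regrets: 725, 765, 0, 470, 745 → max 765
Option 2 regrets: 230, 545, 80, 355, 695 → max 695
Option 3 regrets: 495, 500, 145, 0, 685 → max 685
Option 4 regrets: 85, 920, 230, 350, 485 → max 920
Option 5 regrets: 0, 0, 255, 255, 505 → max 505
Option 6 regrets: 490, 430, 70, 700, 0 → max 700
Option 7 regrets: 835, 245, 200, 880, 75 → max 880
Smallest max regret = 505 → Option 5.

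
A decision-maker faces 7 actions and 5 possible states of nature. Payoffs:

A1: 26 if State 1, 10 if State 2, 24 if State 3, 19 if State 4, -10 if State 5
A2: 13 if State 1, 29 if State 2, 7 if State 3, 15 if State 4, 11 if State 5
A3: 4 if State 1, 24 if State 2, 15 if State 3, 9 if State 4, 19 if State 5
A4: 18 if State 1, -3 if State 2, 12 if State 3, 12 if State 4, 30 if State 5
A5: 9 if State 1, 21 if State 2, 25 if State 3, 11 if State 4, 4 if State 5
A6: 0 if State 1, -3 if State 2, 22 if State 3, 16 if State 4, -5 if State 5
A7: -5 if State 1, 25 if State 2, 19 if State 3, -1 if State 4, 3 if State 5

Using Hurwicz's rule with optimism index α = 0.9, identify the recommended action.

A2

A1: 0.9·26 + 0.1·(-10) = 22.4
A2: 0.9·29 + 0.1·7 = 26.8
A3: 0.9·24 + 0.1·4 = 22
A4: 0.9·30 + 0.1·(-3) = 26.7
A5: 0.9·25 + 0.1·4 = 22.9
A6: 0.9·22 + 0.1·(-5) = 19.3
A7: 0.9·25 + 0.1·(-5) = 22
Highest Hurwicz score = 26.8 → A2.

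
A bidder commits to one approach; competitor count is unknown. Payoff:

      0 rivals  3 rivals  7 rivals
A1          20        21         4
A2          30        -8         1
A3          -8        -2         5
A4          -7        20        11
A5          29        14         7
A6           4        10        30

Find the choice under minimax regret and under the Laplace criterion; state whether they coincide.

Column bests: 0 rivals=30, 3 rivals=21, 7 rivals=30.
A1 regrets: 10, 0, 26 → max 26
A2 regrets: 0, 29, 29 → max 29
A3 regrets: 38, 23, 25 → max 38
A4 regrets: 37, 1, 19 → max 37
A5 regrets: 1, 7, 23 → max 23
A6 regrets: 26, 11, 0 → max 26
Smallest max regret = 23 → A5.
Row averages: A1=15, A2=23/3, A3=-5/3, A4=8, A5=50/3, A6=44/3
Highest average = 50/3 → A5.

minimax regret → A5; laplace → A5 (agree)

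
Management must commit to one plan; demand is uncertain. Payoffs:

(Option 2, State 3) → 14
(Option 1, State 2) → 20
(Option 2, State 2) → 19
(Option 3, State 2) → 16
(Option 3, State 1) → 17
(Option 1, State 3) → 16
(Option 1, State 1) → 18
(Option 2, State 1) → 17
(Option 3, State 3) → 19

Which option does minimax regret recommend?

Option 1

Column bests: State 1=18, State 2=20, State 3=19.
Option 1 regrets: 0, 0, 3 → max 3
Option 2 regrets: 1, 1, 5 → max 5
Option 3 regrets: 1, 4, 0 → max 4
Smallest max regret = 3 → Option 1.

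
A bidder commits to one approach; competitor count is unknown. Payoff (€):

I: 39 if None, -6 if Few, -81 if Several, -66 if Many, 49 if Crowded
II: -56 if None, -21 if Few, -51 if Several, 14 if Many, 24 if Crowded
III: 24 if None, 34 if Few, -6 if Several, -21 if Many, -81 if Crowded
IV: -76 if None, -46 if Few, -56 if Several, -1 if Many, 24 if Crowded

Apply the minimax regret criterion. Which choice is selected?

I

Column bests: None=39, Few=34, Several=-6, Many=14, Crowded=49.
I regrets: 0, 40, 75, 80, 0 → max 80
II regrets: 95, 55, 45, 0, 25 → max 95
III regrets: 15, 0, 0, 35, 130 → max 130
IV regrets: 115, 80, 50, 15, 25 → max 115
Smallest max regret = 80 → I.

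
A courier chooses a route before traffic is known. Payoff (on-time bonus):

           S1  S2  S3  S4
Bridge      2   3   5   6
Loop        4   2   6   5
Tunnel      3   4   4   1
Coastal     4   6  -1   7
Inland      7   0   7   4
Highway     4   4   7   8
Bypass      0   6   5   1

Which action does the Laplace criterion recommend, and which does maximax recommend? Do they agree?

Row averages: Bridge=4, Loop=4.25, Tunnel=3, Coastal=4, Inland=4.5, Highway=5.75, Bypass=3
Highest average = 5.75 → Highway.
Row maxima: Bridge=6, Loop=6, Tunnel=4, Coastal=7, Inland=7, Highway=8, Bypass=6
Best best-case = 8 → Highway.

laplace → Highway; maximax → Highway (agree)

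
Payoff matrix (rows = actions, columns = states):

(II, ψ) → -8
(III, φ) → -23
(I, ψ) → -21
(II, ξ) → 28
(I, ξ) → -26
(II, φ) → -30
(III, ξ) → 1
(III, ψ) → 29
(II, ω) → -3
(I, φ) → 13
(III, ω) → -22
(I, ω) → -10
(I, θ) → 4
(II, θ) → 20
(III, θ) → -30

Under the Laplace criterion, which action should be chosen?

Row averages: I=-8, II=1.4, III=-9
Highest average = 1.4 → II.

II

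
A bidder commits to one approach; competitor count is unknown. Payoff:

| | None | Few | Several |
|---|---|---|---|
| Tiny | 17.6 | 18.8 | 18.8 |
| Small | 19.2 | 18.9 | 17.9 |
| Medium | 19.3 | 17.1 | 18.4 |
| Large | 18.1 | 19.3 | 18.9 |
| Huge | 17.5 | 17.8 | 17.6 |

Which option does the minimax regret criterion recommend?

Column bests: None=19.3, Few=19.3, Several=18.9.
Tiny regrets: 1.7, 0.5, 0.1 → max 1.7
Small regrets: 0.1, 0.4, 1.0 → max 1.0
Medium regrets: 0.0, 2.2, 0.5 → max 2.2
Large regrets: 1.2, 0.0, 0.0 → max 1.2
Huge regrets: 1.8, 1.5, 1.3 → max 1.8
Smallest max regret = 1.0 → Small.

Small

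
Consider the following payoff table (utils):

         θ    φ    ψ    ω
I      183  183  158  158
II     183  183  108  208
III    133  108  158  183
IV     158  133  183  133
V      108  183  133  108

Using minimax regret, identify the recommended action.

I

Column bests: θ=183, φ=183, ψ=183, ω=208.
I regrets: 0, 0, 25, 50 → max 50
II regrets: 0, 0, 75, 0 → max 75
III regrets: 50, 75, 25, 25 → max 75
IV regrets: 25, 50, 0, 75 → max 75
V regrets: 75, 0, 50, 100 → max 100
Smallest max regret = 50 → I.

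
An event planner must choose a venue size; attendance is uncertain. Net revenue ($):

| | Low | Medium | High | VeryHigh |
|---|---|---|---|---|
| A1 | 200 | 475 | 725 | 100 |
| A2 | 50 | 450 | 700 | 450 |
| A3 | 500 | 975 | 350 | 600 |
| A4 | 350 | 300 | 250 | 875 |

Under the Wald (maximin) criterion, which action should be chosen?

A3

Row minima: A1=100, A2=50, A3=350, A4=250
Best worst-case = 350 → A3.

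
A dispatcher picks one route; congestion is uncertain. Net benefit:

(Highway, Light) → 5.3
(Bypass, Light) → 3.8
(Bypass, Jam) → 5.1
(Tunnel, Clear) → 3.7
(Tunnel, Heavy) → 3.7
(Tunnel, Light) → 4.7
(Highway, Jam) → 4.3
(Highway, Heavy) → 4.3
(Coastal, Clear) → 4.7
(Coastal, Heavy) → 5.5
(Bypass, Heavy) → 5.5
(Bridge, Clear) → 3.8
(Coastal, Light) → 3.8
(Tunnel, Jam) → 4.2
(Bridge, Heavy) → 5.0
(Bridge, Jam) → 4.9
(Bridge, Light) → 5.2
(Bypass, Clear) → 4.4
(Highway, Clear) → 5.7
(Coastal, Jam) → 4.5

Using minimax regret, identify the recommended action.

Highway

Column bests: Clear=5.7, Light=5.3, Heavy=5.5, Jam=5.1.
Bypass regrets: 1.3, 1.5, 0.0, 0.0 → max 1.5
Highway regrets: 0.0, 0.0, 1.2, 0.8 → max 1.2
Coastal regrets: 1.0, 1.5, 0.0, 0.6 → max 1.5
Tunnel regrets: 2.0, 0.6, 1.8, 0.9 → max 2.0
Bridge regrets: 1.9, 0.1, 0.5, 0.2 → max 1.9
Smallest max regret = 1.2 → Highway.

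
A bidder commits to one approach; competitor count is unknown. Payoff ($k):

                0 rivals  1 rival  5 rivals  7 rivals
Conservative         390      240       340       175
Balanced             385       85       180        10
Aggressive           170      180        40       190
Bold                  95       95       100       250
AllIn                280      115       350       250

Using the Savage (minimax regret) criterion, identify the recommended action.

Conservative

Column bests: 0 rivals=390, 1 rival=240, 5 rivals=350, 7 rivals=250.
Conservative regrets: 0, 0, 10, 75 → max 75
Balanced regrets: 5, 155, 170, 240 → max 240
Aggressive regrets: 220, 60, 310, 60 → max 310
Bold regrets: 295, 145, 250, 0 → max 295
AllIn regrets: 110, 125, 0, 0 → max 125
Smallest max regret = 75 → Conservative.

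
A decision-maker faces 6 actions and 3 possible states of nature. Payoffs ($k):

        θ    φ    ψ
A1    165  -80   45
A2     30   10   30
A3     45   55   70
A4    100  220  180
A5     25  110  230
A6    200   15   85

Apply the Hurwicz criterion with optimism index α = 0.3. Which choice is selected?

A4

A1: 0.3·165 + 0.7·(-80) = -6.5
A2: 0.3·30 + 0.7·10 = 16
A3: 0.3·70 + 0.7·45 = 52.5
A4: 0.3·220 + 0.7·100 = 136
A5: 0.3·230 + 0.7·25 = 86.5
A6: 0.3·200 + 0.7·15 = 70.5
Highest Hurwicz score = 136 → A4.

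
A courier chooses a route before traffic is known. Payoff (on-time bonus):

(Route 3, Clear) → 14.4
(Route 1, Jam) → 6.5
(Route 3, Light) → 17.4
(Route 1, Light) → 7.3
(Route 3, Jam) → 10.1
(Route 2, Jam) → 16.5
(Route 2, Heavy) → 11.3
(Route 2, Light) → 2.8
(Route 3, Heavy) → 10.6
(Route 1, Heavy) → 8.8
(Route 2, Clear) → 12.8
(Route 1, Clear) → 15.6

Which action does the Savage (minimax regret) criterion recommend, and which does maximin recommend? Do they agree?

minimax regret → Route 3; maximin → Route 3 (agree)

Column bests: Clear=15.6, Light=17.4, Heavy=11.3, Jam=16.5.
Route 1 regrets: 0.0, 10.1, 2.5, 10.0 → max 10.1
Route 2 regrets: 2.8, 14.6, 0.0, 0.0 → max 14.6
Route 3 regrets: 1.2, 0.0, 0.7, 6.4 → max 6.4
Smallest max regret = 6.4 → Route 3.
Row minima: Route 1=6.5, Route 2=2.8, Route 3=10.1
Best worst-case = 10.1 → Route 3.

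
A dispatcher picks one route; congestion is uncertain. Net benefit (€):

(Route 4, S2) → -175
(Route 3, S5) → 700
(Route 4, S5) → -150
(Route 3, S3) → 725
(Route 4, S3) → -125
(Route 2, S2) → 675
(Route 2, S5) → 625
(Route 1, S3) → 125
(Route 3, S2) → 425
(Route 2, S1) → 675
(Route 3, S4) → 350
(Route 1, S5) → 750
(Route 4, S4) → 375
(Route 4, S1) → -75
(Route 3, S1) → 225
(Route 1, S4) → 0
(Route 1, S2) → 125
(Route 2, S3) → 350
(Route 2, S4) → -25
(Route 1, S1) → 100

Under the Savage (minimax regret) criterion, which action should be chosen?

Column bests: S1=675, S2=675, S3=725, S4=375, S5=750.
Route 1 regrets: 575, 550, 600, 375, 0 → max 600
Route 2 regrets: 0, 0, 375, 400, 125 → max 400
Route 3 regrets: 450, 250, 0, 25, 50 → max 450
Route 4 regrets: 750, 850, 850, 0, 900 → max 900
Smallest max regret = 400 → Route 2.

Route 2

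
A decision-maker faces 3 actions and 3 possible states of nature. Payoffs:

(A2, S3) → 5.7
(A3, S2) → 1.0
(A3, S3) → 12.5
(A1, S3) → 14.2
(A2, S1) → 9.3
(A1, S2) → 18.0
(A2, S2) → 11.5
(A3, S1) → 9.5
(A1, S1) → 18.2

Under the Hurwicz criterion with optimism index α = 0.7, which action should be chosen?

A1

A1: 0.7·18.2 + 0.3·14.2 = 17
A2: 0.7·11.5 + 0.3·5.7 = 9.76
A3: 0.7·12.5 + 0.3·1.0 = 9.05
Highest Hurwicz score = 17 → A1.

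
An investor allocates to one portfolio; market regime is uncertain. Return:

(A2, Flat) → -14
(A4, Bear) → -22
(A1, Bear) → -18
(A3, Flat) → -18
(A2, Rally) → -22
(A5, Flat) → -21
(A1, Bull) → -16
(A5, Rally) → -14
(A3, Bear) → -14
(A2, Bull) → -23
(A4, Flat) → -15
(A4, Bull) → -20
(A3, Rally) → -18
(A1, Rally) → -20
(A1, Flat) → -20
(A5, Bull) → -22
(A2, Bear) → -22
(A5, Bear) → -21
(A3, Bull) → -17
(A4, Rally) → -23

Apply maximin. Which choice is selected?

A3

Row minima: A1=-20, A2=-23, A3=-18, A4=-23, A5=-22
Best worst-case = -18 → A3.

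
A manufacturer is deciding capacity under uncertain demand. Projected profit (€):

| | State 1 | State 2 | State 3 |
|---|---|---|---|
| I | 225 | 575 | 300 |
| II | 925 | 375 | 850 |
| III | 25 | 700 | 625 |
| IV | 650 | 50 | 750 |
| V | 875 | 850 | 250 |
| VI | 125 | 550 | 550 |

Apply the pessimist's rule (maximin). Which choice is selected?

Row minima: I=225, II=375, III=25, IV=50, V=250, VI=125
Best worst-case = 375 → II.

II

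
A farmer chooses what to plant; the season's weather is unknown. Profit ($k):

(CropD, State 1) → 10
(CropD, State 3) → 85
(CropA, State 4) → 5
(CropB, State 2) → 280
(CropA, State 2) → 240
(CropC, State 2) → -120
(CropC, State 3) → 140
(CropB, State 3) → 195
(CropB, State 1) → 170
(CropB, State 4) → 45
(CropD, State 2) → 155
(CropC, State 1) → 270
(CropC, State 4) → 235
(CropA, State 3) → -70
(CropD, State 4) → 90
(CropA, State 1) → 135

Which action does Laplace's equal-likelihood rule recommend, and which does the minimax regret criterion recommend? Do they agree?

laplace → CropB; minimax regret → CropB (agree)

Row averages: CropB=172.5, CropD=85, CropC=131.25, CropA=77.5
Highest average = 172.5 → CropB.
Column bests: State 1=270, State 2=280, State 3=195, State 4=235.
CropB regrets: 100, 0, 0, 190 → max 190
CropD regrets: 260, 125, 110, 145 → max 260
CropC regrets: 0, 400, 55, 0 → max 400
CropA regrets: 135, 40, 265, 230 → max 265
Smallest max regret = 190 → CropB.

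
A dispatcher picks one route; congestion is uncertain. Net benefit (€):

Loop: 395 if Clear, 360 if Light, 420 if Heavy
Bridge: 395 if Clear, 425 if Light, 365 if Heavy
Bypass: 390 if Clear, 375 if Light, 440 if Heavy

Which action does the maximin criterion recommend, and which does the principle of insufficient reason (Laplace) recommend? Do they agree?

maximin → Bypass; laplace → Bypass (agree)

Row minima: Loop=360, Bridge=365, Bypass=375
Best worst-case = 375 → Bypass.
Row averages: Loop=1175/3, Bridge=395, Bypass=1205/3
Highest average = 1205/3 → Bypass.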